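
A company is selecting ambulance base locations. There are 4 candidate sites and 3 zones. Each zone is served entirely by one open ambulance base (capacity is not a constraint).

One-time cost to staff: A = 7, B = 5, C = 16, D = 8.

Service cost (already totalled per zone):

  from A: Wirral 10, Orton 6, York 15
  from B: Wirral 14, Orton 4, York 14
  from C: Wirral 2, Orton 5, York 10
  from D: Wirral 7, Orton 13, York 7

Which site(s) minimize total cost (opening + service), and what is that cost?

For any fixed open set, each zone goes to its cheapest open site; total = fixed + service.
{B, D}: Wirral→D 7, Orton→B 4, York→D 7. Service 18; fixed 13; total 31.
{C}: Wirral→C 2, Orton→C 5, York→C 10. Service 17; fixed 16; total 33.
{A, D}: service 20 + fixed 15 = 35
{A, B, C, D}: service 13 + fixed 36 = 49
(All 15 nonempty subsets were checked; B and D is lowest.)

Open B and D; minimum total cost 31.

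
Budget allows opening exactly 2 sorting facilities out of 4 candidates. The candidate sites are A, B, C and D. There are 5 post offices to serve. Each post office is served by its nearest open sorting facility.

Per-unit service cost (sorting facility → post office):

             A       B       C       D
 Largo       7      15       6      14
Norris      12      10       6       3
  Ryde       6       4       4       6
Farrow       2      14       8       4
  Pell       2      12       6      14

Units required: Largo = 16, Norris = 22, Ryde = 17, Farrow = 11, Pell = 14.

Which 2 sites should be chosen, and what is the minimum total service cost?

With exactly 2 open, each post office uses its cheapest among the chosen.
{A, D}: Largo→A 7·16=112, Norris→D 3·22=66, Ryde→A 6·17=102, Farrow→A 2·11=22, Pell→A 2·14=28. Service cost 330.
{A, C}: service cost 346
{C, D}: service cost 358
Among all 6 size-2 choices, {A, D} is lowest.

Choose A and D; total service cost 330.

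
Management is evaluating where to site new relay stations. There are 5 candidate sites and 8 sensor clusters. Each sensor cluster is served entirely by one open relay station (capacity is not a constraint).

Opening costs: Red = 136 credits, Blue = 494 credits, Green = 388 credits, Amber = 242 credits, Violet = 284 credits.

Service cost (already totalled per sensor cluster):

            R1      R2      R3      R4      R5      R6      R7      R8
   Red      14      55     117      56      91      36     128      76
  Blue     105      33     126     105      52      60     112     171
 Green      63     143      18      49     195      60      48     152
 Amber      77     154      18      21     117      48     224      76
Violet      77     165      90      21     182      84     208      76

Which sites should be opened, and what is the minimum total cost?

For any fixed open set, each sensor cluster goes to its cheapest open site; total = fixed + service.
{Red}: R1→Red 14, R2→Red 55, R3→Red 117, R4→Red 56, R5→Red 91, R6→Red 36, R7→Red 128, R8→Red 76. Service 573; fixed 136; total 709.
{Red, Amber}: R1→Red 14, R2→Red 55, R3→Amber 18, R4→Amber 21, R5→Red 91, R6→Red 36, R7→Red 128, R8→Red 76. Service 439; fixed 378; total 817.
{Red, Green}: service 387 + fixed 524 = 911
{Red, Blue, Green, Amber, Violet}: R1→Red 14, R2→Blue 33, R3→Green 18, R4→Amber 21, R5→Blue 52, R6→Red 36, R7→Green 48, R8→Red 76. Service 298; fixed 1544; total 1842.
No other subset beats 709.

Open Red only; minimum total cost 709.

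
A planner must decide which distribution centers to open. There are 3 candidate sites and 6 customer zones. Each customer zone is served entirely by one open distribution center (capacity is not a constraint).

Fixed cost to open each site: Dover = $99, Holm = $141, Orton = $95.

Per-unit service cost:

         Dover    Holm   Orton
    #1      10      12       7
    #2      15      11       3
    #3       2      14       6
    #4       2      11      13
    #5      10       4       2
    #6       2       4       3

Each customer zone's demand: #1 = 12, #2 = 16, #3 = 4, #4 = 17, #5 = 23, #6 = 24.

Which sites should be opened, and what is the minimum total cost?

Open Dover and Orton; minimum total cost 462.

For any fixed open set, each customer zone goes to its cheapest open site; total = fixed + service.
{Dover, Orton}: #1→Orton 7·12=84, #2→Orton 3·16=48, #3→Dover 2·4=8, #4→Dover 2·17=34, #5→Orton 2·23=46, #6→Dover 2·24=48. Service 268; fixed 194; total 462.
{Orton}: #1→Orton 7·12=84, #2→Orton 3·16=48, #3→Orton 6·4=24, #4→Orton 13·17=221, #5→Orton 2·23=46, #6→Orton 3·24=72. Service 495; fixed 95; total 590.
{Dover, Holm, Orton}: service 268 + fixed 335 = 603
No other subset beats 462.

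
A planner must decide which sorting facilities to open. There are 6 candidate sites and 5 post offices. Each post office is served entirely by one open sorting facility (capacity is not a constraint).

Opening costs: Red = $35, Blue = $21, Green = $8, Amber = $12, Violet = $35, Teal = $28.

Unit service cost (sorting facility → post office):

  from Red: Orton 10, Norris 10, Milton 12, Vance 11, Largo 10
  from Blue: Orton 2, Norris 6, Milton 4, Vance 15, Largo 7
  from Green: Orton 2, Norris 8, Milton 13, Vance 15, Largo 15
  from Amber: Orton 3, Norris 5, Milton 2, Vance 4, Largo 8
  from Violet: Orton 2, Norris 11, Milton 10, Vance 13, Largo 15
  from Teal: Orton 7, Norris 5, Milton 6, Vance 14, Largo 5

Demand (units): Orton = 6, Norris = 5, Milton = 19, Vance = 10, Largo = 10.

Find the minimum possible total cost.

Minimum total cost: 211

For any fixed open set, each post office goes to its cheapest open site; total = fixed + service.
{Amber, Teal}: Orton→Amber 3·6=18, Norris→Amber 5·5=25, Milton→Amber 2·19=38, Vance→Amber 4·10=40, Largo→Teal 5·10=50. Service 171; fixed 40; total 211.
{Green, Amber, Teal}: Orton→Green 2·6=12, Norris→Amber 5·5=25, Milton→Amber 2·19=38, Vance→Amber 4·10=40, Largo→Teal 5·10=50. Service 165; fixed 48; total 213.
{Amber}: service 201 + fixed 12 = 213
{Red, Blue, Green, Amber, Violet, Teal}: Orton→Blue 2·6=12, Norris→Amber 5·5=25, Milton→Amber 2·19=38, Vance→Amber 4·10=40, Largo→Teal 5·10=50. Service 165; fixed 139; total 304.
No other subset beats 211.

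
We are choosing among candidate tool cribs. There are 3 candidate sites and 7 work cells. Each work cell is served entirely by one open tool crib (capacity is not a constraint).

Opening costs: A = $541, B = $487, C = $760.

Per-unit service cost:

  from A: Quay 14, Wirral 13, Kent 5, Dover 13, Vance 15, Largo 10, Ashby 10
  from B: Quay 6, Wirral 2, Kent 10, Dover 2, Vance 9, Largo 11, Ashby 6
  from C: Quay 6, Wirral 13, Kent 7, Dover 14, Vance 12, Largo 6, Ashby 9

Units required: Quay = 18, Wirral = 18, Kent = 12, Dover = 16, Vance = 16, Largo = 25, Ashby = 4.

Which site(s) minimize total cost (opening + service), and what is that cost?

Open B only; minimum total cost 1226.

For any fixed open set, each work cell goes to its cheapest open site; total = fixed + service.
{B}: Quay→B 6·18=108, Wirral→B 2·18=36, Kent→B 10·12=120, Dover→B 2·16=32, Vance→B 9·16=144, Largo→B 11·25=275, Ashby→B 6·4=24. Service 739; fixed 487; total 1226.
{A, B}: service 654 + fixed 1028 = 1682
{C}: service 1028 + fixed 760 = 1788
{A, B, C}: Quay→B 6·18=108, Wirral→B 2·18=36, Kent→A 5·12=60, Dover→B 2·16=32, Vance→B 9·16=144, Largo→C 6·25=150, Ashby→B 6·4=24. Service 554; fixed 1788; total 2342.
No other subset beats 1226.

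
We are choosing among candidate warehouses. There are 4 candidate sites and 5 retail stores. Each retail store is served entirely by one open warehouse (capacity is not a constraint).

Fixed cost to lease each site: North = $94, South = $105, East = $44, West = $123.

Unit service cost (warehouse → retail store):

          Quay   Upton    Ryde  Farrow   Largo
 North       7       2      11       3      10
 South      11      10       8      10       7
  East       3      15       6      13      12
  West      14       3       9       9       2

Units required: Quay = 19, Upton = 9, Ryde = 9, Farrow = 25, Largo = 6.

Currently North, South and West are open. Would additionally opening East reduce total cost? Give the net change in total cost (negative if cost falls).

Current service cost with {North, South, West}: 310.
Adding East: each retail store re-picks its cheapest; new service cost 216, saving 94.
Extra fixed cost: 44. Net change = 44 − 94 = -50.
(Totals: 632 → 582.)

Yes — net change −50 (cost falls by 50).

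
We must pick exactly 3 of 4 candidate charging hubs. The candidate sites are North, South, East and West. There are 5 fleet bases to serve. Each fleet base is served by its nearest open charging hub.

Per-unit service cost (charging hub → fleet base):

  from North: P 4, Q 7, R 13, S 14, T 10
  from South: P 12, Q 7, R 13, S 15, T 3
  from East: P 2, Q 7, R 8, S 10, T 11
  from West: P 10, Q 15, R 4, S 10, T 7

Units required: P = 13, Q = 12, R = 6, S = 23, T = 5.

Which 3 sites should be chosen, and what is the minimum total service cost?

With exactly 3 open, each fleet base uses its cheapest among the chosen.
{South, East, West}: P→East 2·13=26, Q→South 7·12=84, R→West 4·6=24, S→East 10·23=230, T→South 3·5=15. Service cost 379.
{North, East, West}: service cost 399
{North, South, East}: service cost 403
Among all 4 size-3 choices, {South, East, West} is lowest.

Choose South, East and West; total service cost 379.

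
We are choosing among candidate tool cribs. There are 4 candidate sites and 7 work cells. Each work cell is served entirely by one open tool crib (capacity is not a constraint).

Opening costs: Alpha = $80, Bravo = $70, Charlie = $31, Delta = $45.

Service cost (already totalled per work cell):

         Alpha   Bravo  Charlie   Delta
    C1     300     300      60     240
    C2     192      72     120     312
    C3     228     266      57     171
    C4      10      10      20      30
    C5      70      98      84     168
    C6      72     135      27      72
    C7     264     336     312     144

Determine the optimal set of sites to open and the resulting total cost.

Open Charlie and Delta; minimum total cost 588.

For any fixed open set, each work cell goes to its cheapest open site; total = fixed + service.
{Charlie, Delta}: C1→Charlie 60, C2→Charlie 120, C3→Charlie 57, C4→Charlie 20, C5→Charlie 84, C6→Charlie 27, C7→Delta 144. Service 512; fixed 76; total 588.
{Bravo, Charlie, Delta}: service 454 + fixed 146 = 600
{Alpha, Charlie, Delta}: C1→Charlie 60, C2→Charlie 120, C3→Charlie 57, C4→Alpha 10, C5→Alpha 70, C6→Charlie 27, C7→Delta 144. Service 488; fixed 156; total 644.
{Alpha, Bravo, Charlie, Delta}: C1→Charlie 60, C2→Bravo 72, C3→Charlie 57, C4→Alpha 10, C5→Alpha 70, C6→Charlie 27, C7→Delta 144. Service 440; fixed 226; total 666.
No other subset beats 588.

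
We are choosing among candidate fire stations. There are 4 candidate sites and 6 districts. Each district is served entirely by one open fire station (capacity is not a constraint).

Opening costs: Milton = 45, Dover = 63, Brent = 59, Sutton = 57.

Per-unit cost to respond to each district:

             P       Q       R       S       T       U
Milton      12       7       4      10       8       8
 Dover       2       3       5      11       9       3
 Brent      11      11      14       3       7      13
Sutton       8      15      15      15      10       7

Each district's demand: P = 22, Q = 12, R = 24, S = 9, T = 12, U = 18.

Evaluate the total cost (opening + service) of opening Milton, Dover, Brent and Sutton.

Each district is assigned to its cheapest site among the open ones.
{Milton, Dover, Brent, Sutton}: P→Dover 2·22=44, Q→Dover 3·12=36, R→Milton 4·24=96, S→Brent 3·9=27, T→Brent 7·12=84, U→Dover 3·18=54. Service 341; fixed 224; total 565.

Total cost: 565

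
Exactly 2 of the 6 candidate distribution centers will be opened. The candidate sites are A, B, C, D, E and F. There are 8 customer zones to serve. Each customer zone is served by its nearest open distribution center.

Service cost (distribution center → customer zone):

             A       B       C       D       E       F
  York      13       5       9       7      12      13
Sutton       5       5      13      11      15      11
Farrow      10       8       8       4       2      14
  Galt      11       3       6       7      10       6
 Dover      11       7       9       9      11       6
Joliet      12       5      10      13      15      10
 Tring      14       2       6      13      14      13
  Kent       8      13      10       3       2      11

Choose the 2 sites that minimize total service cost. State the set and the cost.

With exactly 2 open, each customer zone uses its cheapest among the chosen.
{B, E}: York→B 5, Sutton→B 5, Farrow→E 2, Galt→B 3, Dover→B 7, Joliet→B 5, Tring→B 2, Kent→E 2. Service cost 31.
{B, D}: service cost 34
{A, B}: service cost 43
Among all 15 size-2 choices, {B, E} is lowest.

Choose B and E; total service cost 31.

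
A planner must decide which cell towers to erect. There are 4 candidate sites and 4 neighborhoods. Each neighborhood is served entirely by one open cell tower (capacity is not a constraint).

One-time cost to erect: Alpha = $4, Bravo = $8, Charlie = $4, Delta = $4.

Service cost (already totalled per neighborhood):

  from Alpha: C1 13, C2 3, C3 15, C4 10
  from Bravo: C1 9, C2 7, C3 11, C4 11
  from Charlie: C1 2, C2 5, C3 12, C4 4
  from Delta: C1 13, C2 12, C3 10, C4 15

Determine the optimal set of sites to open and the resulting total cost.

For any fixed open set, each neighborhood goes to its cheapest open site; total = fixed + service.
{Charlie}: C1→Charlie 2, C2→Charlie 5, C3→Charlie 12, C4→Charlie 4. Service 23; fixed 4; total 27.
{Alpha, Charlie}: service 21 + fixed 8 = 29
{Charlie, Delta}: C1→Charlie 2, C2→Charlie 5, C3→Delta 10, C4→Charlie 4. Service 21; fixed 8; total 29.
{Alpha, Bravo, Charlie, Delta}: service 19 + fixed 20 = 39
No other subset beats 27.

Open Charlie only; minimum total cost 27.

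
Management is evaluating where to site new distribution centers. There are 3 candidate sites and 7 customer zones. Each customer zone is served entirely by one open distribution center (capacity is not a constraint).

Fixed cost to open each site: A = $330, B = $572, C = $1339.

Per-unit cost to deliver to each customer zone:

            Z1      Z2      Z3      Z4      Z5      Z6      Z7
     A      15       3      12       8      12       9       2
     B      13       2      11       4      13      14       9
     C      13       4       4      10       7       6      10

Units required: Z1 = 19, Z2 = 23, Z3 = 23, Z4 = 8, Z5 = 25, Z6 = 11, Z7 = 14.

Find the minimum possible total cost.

Minimum total cost: 1451

For any fixed open set, each customer zone goes to its cheapest open site; total = fixed + service.
{A}: Z1→A 15·19=285, Z2→A 3·23=69, Z3→A 12·23=276, Z4→A 8·8=64, Z5→A 12·25=300, Z6→A 9·11=99, Z7→A 2·14=28. Service 1121; fixed 330; total 1451.
{B}: service 1183 + fixed 572 = 1755
{A, B}: service 1005 + fixed 902 = 1907
{A, B, C}: service 686 + fixed 2241 = 2927
No other subset beats 1451.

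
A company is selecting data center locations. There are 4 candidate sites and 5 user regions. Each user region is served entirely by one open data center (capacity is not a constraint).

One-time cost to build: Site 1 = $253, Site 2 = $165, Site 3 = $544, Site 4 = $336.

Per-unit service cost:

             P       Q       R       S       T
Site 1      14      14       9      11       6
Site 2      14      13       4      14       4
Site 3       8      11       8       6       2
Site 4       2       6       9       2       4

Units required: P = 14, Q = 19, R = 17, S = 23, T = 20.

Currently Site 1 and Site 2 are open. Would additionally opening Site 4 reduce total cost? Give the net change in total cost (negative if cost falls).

Yes — net change −172 (cost falls by 172).

Current service cost with {Site 1, Site 2}: 844.
Adding Site 4: each user region re-picks its cheapest; new service cost 336, saving 508.
Extra fixed cost: 336. Net change = 336 − 508 = -172.
(Totals: 1262 → 1090.)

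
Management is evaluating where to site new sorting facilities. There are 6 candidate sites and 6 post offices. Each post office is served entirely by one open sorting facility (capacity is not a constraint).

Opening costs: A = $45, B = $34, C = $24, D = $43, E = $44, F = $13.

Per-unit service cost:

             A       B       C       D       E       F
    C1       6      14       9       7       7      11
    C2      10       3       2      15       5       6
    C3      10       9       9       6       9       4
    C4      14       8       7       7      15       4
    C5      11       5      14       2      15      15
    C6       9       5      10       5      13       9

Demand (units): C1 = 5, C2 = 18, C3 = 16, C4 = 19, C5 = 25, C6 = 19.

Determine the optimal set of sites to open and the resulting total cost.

For any fixed open set, each post office goes to its cheapest open site; total = fixed + service.
{C, D, F}: C1→D 7·5=35, C2→C 2·18=36, C3→F 4·16=64, C4→F 4·19=76, C5→D 2·25=50, C6→D 5·19=95. Service 356; fixed 80; total 436.
{B, D, F}: service 374 + fixed 90 = 464
{B, C, D, F}: service 356 + fixed 114 = 470
{A, B, C, D, E, F}: service 351 + fixed 203 = 554
No other subset beats 436.

Open C, D and F; minimum total cost 436.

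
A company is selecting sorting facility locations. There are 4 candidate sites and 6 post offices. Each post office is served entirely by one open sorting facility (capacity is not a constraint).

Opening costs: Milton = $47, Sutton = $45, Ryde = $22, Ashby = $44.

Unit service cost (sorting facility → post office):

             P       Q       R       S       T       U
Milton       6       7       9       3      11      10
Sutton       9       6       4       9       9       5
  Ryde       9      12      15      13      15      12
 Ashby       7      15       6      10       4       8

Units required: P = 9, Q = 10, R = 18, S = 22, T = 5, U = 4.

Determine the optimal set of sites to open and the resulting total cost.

Open Milton and Sutton; minimum total cost 409.

For any fixed open set, each post office goes to its cheapest open site; total = fixed + service.
{Milton, Sutton}: P→Milton 6·9=54, Q→Sutton 6·10=60, R→Sutton 4·18=72, S→Milton 3·22=66, T→Sutton 9·5=45, U→Sutton 5·4=20. Service 317; fixed 92; total 409.
{Milton, Sutton, Ashby}: service 292 + fixed 136 = 428
{Milton, Sutton, Ryde}: service 317 + fixed 114 = 431
{Milton, Sutton, Ryde, Ashby}: P→Milton 6·9=54, Q→Sutton 6·10=60, R→Sutton 4·18=72, S→Milton 3·22=66, T→Ashby 4·5=20, U→Sutton 5·4=20. Service 292; fixed 158; total 450.
(All 15 nonempty subsets were checked; Milton and Sutton is lowest.)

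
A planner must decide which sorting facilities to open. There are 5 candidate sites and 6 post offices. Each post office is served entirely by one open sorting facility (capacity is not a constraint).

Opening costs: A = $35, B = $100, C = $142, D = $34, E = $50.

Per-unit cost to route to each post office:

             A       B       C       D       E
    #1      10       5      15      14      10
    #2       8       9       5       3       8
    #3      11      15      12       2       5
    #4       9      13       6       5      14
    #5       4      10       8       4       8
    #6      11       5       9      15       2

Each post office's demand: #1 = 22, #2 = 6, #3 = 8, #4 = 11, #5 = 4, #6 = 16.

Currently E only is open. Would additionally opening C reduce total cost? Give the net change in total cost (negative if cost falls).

No — net change +36 (cost rises by 36).

Current service cost with {E}: 526.
Adding C: each post office re-picks its cheapest; new service cost 420, saving 106.
Extra fixed cost: 142. Net change = 142 − 106 = 36.
(Totals: 576 → 612.)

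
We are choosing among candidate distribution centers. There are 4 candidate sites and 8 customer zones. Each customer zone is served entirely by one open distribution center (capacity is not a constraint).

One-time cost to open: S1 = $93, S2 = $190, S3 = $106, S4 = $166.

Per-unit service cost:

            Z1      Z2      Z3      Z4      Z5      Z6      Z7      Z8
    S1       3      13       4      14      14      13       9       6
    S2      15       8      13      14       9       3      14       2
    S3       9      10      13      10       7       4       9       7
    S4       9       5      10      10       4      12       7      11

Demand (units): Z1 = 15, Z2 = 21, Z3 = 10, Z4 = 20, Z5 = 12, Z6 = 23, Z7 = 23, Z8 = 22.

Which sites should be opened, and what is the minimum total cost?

Open S1, S2 and S4; minimum total cost 1161.

For any fixed open set, each customer zone goes to its cheapest open site; total = fixed + service.
{S1, S2, S4}: Z1→S1 3·15=45, Z2→S4 5·21=105, Z3→S1 4·10=40, Z4→S4 10·20=200, Z5→S4 4·12=48, Z6→S2 3·23=69, Z7→S4 7·23=161, Z8→S2 2·22=44. Service 712; fixed 449; total 1161.
{S1, S3, S4}: service 823 + fixed 365 = 1188
{S1, S3}: service 1010 + fixed 199 = 1209
{S1, S2, S3, S4}: service 712 + fixed 555 = 1267
No other subset beats 1161.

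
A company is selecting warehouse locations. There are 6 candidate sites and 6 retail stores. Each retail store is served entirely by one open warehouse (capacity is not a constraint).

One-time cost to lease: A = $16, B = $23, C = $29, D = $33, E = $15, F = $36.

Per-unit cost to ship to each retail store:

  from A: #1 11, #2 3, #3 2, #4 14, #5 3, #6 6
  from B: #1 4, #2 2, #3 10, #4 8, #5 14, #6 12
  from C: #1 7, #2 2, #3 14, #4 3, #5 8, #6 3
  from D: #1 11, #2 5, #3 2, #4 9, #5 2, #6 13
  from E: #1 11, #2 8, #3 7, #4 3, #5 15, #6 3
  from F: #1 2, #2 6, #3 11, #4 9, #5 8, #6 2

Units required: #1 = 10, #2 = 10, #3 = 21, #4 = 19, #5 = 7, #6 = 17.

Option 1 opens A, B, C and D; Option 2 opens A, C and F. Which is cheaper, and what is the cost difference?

Option 1: {A, B, C, D}: #1→B 4·10=40, #2→B 2·10=20, #3→A 2·21=42, #4→C 3·19=57, #5→D 2·7=14, #6→C 3·17=51. Service 224; fixed 101; total 325.
Option 2: {A, C, F}: #1→F 2·10=20, #2→C 2·10=20, #3→A 2·21=42, #4→C 3·19=57, #5→A 3·7=21, #6→F 2·17=34. Service 194; fixed 81; total 275.
Difference: |325 − 275| = 50.

Option 2 is cheaper by 50.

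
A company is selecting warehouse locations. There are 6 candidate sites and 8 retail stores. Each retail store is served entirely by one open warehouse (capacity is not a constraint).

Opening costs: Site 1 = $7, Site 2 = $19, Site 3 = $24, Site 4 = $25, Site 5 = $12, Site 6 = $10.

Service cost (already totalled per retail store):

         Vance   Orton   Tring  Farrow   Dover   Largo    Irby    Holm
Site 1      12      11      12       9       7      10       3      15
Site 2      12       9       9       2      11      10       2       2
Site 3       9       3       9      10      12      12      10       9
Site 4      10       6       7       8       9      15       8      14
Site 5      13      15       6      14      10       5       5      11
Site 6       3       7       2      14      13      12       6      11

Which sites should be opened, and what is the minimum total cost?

Open Site 2 and Site 6; minimum total cost 68.

For any fixed open set, each retail store goes to its cheapest open site; total = fixed + service.
{Site 2, Site 6}: Vance→Site 6 3, Orton→Site 6 7, Tring→Site 6 2, Farrow→Site 2 2, Dover→Site 2 11, Largo→Site 2 10, Irby→Site 2 2, Holm→Site 2 2. Service 39; fixed 29; total 68.
{Site 1, Site 6}: Vance→Site 6 3, Orton→Site 6 7, Tring→Site 6 2, Farrow→Site 1 9, Dover→Site 1 7, Largo→Site 1 10, Irby→Site 1 3, Holm→Site 6 11. Service 52; fixed 17; total 69.
{Site 1, Site 2, Site 6}: service 35 + fixed 36 = 71
{Site 1, Site 2, Site 3, Site 4, Site 5, Site 6}: service 26 + fixed 97 = 123
No other subset beats 68.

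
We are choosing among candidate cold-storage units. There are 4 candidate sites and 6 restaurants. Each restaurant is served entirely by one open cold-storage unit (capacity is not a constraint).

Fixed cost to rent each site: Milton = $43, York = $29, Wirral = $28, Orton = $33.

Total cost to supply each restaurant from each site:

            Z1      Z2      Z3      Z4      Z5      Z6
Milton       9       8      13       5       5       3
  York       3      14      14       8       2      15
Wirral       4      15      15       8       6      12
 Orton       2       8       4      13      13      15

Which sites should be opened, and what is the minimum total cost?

Open York only; minimum total cost 85.

For any fixed open set, each restaurant goes to its cheapest open site; total = fixed + service.
{York}: Z1→York 3, Z2→York 14, Z3→York 14, Z4→York 8, Z5→York 2, Z6→York 15. Service 56; fixed 29; total 85.
{Milton}: service 43 + fixed 43 = 86
{Wirral}: Z1→Wirral 4, Z2→Wirral 15, Z3→Wirral 15, Z4→Wirral 8, Z5→Wirral 6, Z6→Wirral 12. Service 60; fixed 28; total 88.
{Milton, York, Wirral, Orton}: service 24 + fixed 133 = 157
(All 15 nonempty subsets were checked; York only is lowest.)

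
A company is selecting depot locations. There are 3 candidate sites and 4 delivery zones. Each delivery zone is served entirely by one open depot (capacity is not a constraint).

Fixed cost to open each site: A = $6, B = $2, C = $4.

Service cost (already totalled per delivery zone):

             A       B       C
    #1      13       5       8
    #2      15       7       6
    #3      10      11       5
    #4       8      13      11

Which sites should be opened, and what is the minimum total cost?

For any fixed open set, each delivery zone goes to its cheapest open site; total = fixed + service.
{B, C}: #1→B 5, #2→C 6, #3→C 5, #4→C 11. Service 27; fixed 6; total 33.
{C}: #1→C 8, #2→C 6, #3→C 5, #4→C 11. Service 30; fixed 4; total 34.
{A, B, C}: service 24 + fixed 12 = 36
{B}: service 36 + fixed 2 = 38
No other subset beats 33.

Open B and C; minimum total cost 33.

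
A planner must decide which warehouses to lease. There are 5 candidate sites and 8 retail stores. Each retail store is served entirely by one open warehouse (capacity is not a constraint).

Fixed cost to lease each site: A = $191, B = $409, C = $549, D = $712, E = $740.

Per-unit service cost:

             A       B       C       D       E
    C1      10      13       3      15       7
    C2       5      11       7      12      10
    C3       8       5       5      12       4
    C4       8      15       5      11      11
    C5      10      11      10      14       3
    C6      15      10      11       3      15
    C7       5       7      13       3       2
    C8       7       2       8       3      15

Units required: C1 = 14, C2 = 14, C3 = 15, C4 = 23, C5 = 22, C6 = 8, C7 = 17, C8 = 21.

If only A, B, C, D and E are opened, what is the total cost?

Each retail store is assigned to its cheapest site among the open ones.
{A, B, C, D, E}: C1→C 3·14=42, C2→A 5·14=70, C3→E 4·15=60, C4→C 5·23=115, C5→E 3·22=66, C6→D 3·8=24, C7→E 2·17=34, C8→B 2·21=42. Service 453; fixed 2601; total 3054.

Total cost: 3054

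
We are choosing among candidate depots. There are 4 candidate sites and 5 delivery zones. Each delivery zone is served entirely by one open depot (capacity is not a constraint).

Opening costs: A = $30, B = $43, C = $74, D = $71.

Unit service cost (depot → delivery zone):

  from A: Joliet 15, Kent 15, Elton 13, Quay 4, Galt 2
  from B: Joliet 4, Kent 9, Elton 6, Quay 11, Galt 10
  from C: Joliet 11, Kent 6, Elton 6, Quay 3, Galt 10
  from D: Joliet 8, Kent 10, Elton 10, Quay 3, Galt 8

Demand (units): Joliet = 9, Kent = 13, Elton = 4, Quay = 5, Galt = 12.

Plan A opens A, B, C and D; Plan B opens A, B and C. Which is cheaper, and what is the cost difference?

Plan A: {A, B, C, D}: Joliet→B 4·9=36, Kent→C 6·13=78, Elton→B 6·4=24, Quay→C 3·5=15, Galt→A 2·12=24. Service 177; fixed 218; total 395.
Plan B: {A, B, C}: Joliet→B 4·9=36, Kent→C 6·13=78, Elton→B 6·4=24, Quay→C 3·5=15, Galt→A 2·12=24. Service 177; fixed 147; total 324.
Difference: |395 − 324| = 71.

Plan B is cheaper by 71.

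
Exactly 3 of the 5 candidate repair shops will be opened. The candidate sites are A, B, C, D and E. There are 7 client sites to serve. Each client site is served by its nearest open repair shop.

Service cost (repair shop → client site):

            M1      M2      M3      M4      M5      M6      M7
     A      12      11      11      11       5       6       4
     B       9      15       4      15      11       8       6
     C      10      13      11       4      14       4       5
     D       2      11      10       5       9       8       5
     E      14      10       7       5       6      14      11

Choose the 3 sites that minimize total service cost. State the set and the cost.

With exactly 3 open, each client site uses its cheapest among the chosen.
{A, B, D}: M1→D 2, M2→A 11, M3→B 4, M4→D 5, M5→A 5, M6→A 6, M7→A 4. Service cost 37.
{C, D, E}: service cost 38
{A, D, E}: service cost 39
Among all 10 size-3 choices, {A, B, D} is lowest.

Choose A, B and D; total service cost 37.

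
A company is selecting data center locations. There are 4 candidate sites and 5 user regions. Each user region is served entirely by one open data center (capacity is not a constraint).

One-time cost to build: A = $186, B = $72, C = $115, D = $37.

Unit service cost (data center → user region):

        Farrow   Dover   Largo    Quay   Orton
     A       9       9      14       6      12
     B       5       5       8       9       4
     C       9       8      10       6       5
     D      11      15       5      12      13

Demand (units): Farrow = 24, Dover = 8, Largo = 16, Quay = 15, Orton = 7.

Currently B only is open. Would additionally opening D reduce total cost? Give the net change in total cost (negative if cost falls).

Yes — net change −11 (cost falls by 11).

Current service cost with {B}: 451.
Adding D: each user region re-picks its cheapest; new service cost 403, saving 48.
Extra fixed cost: 37. Net change = 37 − 48 = -11.
(Totals: 523 → 512.)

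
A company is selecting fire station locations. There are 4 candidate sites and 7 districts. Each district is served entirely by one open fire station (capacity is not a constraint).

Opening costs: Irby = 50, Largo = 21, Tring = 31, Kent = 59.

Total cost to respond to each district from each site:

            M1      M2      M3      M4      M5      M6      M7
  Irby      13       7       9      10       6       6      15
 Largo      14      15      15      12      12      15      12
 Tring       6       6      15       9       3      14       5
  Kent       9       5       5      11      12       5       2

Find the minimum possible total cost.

Minimum total cost: 89

For any fixed open set, each district goes to its cheapest open site; total = fixed + service.
{Tring}: M1→Tring 6, M2→Tring 6, M3→Tring 15, M4→Tring 9, M5→Tring 3, M6→Tring 14, M7→Tring 5. Service 58; fixed 31; total 89.
{Kent}: M1→Kent 9, M2→Kent 5, M3→Kent 5, M4→Kent 11, M5→Kent 12, M6→Kent 5, M7→Kent 2. Service 49; fixed 59; total 108.
{Largo, Tring}: service 58 + fixed 52 = 110
{Irby, Largo, Tring, Kent}: service 35 + fixed 161 = 196
No other subset beats 89.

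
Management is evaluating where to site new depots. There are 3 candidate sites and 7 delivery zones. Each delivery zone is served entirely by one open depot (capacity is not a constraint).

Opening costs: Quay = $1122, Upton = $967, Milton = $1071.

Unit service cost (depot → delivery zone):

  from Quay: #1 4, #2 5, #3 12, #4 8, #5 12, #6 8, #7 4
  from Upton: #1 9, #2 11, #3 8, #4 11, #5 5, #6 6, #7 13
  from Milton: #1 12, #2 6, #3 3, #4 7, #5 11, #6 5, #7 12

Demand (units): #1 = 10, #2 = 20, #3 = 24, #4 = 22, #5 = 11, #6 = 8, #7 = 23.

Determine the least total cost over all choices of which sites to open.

Minimum total cost: 1974

For any fixed open set, each delivery zone goes to its cheapest open site; total = fixed + service.
{Milton}: #1→Milton 12·10=120, #2→Milton 6·20=120, #3→Milton 3·24=72, #4→Milton 7·22=154, #5→Milton 11·11=121, #6→Milton 5·8=40, #7→Milton 12·23=276. Service 903; fixed 1071; total 1974.
{Quay}: service 892 + fixed 1122 = 2014
{Upton}: service 1146 + fixed 967 = 2113
{Quay, Upton, Milton}: service 553 + fixed 3160 = 3713
No other subset beats 1974.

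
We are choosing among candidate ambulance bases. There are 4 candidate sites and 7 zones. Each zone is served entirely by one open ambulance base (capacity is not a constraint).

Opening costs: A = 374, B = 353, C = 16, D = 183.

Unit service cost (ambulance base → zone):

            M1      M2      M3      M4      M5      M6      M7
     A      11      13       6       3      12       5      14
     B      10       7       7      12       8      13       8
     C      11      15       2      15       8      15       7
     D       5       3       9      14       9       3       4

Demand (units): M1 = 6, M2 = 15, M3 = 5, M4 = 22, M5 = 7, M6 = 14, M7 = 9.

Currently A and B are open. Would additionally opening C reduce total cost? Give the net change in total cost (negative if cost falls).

Current service cost with {A, B}: 459.
Adding C: each zone re-picks its cheapest; new service cost 430, saving 29.
Extra fixed cost: 16. Net change = 16 − 29 = -13.
(Totals: 1186 → 1173.)

Yes — net change −13 (cost falls by 13).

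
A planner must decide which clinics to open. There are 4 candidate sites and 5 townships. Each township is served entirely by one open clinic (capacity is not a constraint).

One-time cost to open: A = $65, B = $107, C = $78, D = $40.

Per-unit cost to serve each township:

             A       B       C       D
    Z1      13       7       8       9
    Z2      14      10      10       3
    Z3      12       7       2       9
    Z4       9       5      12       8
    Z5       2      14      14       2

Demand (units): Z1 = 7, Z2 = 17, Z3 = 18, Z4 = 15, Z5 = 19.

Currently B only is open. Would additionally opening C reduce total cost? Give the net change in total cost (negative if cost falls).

Current service cost with {B}: 686.
Adding C: each township re-picks its cheapest; new service cost 596, saving 90.
Extra fixed cost: 78. Net change = 78 − 90 = -12.
(Totals: 793 → 781.)

Yes — net change −12 (cost falls by 12).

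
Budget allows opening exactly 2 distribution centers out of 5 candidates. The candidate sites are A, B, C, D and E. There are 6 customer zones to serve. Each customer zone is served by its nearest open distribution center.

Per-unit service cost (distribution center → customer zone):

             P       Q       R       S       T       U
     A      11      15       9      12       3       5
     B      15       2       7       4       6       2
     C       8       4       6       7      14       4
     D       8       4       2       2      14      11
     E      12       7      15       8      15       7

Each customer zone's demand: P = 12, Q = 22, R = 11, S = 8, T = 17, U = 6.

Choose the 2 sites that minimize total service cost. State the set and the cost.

With exactly 2 open, each customer zone uses its cheapest among the chosen.
{B, D}: P→D 8·12=96, Q→B 2·22=44, R→D 2·11=22, S→D 2·8=16, T→B 6·17=102, U→B 2·6=12. Service cost 292.
{A, D}: service cost 303
{A, B}: service cost 348
Among all 10 size-2 choices, {B, D} is lowest.

Choose B and D; total service cost 292.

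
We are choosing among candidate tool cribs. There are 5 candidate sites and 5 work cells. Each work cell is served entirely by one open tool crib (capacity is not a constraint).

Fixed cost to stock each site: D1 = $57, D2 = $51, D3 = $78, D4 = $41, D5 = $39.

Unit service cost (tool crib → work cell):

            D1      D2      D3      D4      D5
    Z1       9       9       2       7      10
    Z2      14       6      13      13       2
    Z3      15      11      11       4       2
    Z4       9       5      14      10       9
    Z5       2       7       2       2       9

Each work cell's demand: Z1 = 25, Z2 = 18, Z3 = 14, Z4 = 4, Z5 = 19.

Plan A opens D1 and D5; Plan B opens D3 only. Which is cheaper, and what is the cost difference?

Plan A is cheaper by 151.

Plan A: {D1, D5}: Z1→D1 9·25=225, Z2→D5 2·18=36, Z3→D5 2·14=28, Z4→D1 9·4=36, Z5→D1 2·19=38. Service 363; fixed 96; total 459.
Plan B: {D3}: Z1→D3 2·25=50, Z2→D3 13·18=234, Z3→D3 11·14=154, Z4→D3 14·4=56, Z5→D3 2·19=38. Service 532; fixed 78; total 610.
Difference: |459 − 610| = 151.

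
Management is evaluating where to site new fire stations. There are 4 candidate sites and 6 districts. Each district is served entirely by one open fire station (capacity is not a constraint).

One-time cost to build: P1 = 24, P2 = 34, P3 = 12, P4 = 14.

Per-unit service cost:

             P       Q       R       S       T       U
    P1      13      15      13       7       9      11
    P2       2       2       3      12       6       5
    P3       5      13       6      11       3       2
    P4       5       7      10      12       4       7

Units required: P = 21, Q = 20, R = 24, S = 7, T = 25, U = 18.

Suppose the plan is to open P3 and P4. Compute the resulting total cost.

Each district is assigned to its cheapest site among the open ones.
{P3, P4}: P→P3 5·21=105, Q→P4 7·20=140, R→P3 6·24=144, S→P3 11·7=77, T→P3 3·25=75, U→P3 2·18=36. Service 577; fixed 26; total 603.

Total cost: 603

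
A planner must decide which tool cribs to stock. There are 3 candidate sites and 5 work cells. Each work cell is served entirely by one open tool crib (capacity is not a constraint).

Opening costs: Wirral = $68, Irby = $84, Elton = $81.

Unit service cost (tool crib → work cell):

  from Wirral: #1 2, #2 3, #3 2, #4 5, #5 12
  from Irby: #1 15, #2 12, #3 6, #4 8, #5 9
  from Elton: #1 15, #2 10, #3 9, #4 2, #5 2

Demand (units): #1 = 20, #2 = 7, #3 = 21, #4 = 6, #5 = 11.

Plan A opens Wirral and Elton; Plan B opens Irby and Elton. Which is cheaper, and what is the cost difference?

Plan A is cheaper by 409.

Plan A: {Wirral, Elton}: #1→Wirral 2·20=40, #2→Wirral 3·7=21, #3→Wirral 2·21=42, #4→Elton 2·6=12, #5→Elton 2·11=22. Service 137; fixed 149; total 286.
Plan B: {Irby, Elton}: #1→Irby 15·20=300, #2→Elton 10·7=70, #3→Irby 6·21=126, #4→Elton 2·6=12, #5→Elton 2·11=22. Service 530; fixed 165; total 695.
Difference: |286 − 695| = 409.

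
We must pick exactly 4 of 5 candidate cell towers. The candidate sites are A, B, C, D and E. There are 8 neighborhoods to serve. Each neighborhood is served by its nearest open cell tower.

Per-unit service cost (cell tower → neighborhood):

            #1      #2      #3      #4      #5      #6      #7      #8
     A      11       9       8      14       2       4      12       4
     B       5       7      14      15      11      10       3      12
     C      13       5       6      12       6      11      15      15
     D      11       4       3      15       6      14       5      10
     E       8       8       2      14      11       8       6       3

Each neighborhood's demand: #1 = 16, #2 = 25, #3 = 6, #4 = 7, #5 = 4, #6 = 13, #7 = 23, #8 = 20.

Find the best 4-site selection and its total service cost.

With exactly 4 open, each neighborhood uses its cheapest among the chosen.
{A, B, D, E}: #1→B 5·16=80, #2→D 4·25=100, #3→E 2·6=12, #4→A 14·7=98, #5→A 2·4=8, #6→A 4·13=52, #7→B 3·23=69, #8→E 3·20=60. Service cost 479.
{A, B, C, E}: service cost 490
{A, B, C, D}: service cost 491
Among all 5 size-4 choices, {A, B, D, E} is lowest.

Choose A, B, D and E; total service cost 479.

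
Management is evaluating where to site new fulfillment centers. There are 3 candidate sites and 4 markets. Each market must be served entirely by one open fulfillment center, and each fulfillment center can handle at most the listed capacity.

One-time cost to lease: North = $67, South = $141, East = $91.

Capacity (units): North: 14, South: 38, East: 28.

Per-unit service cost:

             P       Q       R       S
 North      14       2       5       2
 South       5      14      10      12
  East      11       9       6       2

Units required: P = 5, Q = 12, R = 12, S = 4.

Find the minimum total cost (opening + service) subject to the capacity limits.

Open {North, East}: P→East 11·5=55, Q→North 2·12=24, R→East 6·12=72, S→East 2·4=8.
Loads: North carries 12/14, East carries 21/28. Service 159; fixed 158; total 317.
Next best feasible plan costs 389.

Minimum total cost: 317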